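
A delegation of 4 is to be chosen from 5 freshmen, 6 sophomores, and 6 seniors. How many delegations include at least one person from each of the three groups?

1260

Unrestricted: C(17,4) = 2380 ways to pick any 4 of the 17.
Subtract selections that omit an entire group: no freshmen → C(12,4) = 495; no sophomores → C(11,4) = 330; no seniors → C(11,4) = 330.
Add back selections omitting two groups (i.e. drawn from a single group): C(5,4) + C(6,4) + C(6,4) = 35.
By inclusion–exclusion: 2380 − 1155 + 35 = 1260.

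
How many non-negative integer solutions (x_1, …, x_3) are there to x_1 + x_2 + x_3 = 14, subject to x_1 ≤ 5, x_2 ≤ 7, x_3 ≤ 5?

Without the upper bounds there are C(16,2) = 120 ways to split 14 among 3 variables.
Subtract solutions that violate a single cap (substitute x_i' = x_i − (cap_i+1)): x_1 ≥ 6 gives C(10,2) = 45; x_2 ≥ 8 gives C(8,2) = 28; x_3 ≥ 6 gives C(10,2) = 45. Together 118.
Add back pairs where two caps are both exceeded: 1 + 6 + 1 = 8.
By inclusion–exclusion the count is 120 − 118 + 8 = 10.

10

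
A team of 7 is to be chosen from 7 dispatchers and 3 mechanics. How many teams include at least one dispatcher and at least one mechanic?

119

With no constraint there are C(10,7) = 120 possible selections.
Selections missing a whole group: no dispatchers → C(3,7) = 0; no mechanics → C(7,7) = 1.
Both groups omitted at once is impossible, so 120 − 1 = 119.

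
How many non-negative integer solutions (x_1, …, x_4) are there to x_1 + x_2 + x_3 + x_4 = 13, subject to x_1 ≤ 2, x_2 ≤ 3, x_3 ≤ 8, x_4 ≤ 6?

By stars and bars, unrestricted non-negative solutions to x_1+…+x_4 = 13 number C(13+3,3) = 560.
Subtract solutions that violate a single cap (substitute x_i' = x_i − (cap_i+1)): x_1 ≥ 3 gives C(13,3) = 286; x_2 ≥ 4 gives C(12,3) = 220; x_3 ≥ 9 gives C(7,3) = 35; x_4 ≥ 7 gives C(9,3) = 84. Together 625.
Add back pairs where two caps are both exceeded: 84 + 4 + 20 + 1 + 10 + 0 = 119.
By inclusion–exclusion the count is 560 − 625 + 119 = 54.

54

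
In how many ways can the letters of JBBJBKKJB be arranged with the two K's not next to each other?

There are 9!/(4!·3!·2!) = 1260 arrangements of JBBJBKKJB in total.
If the two K's are adjacent, glue them into one block, leaving 8 items to arrange: (8)!/(4!·3!) = 280 ways.
Hence 1260 − 280 = 980.

980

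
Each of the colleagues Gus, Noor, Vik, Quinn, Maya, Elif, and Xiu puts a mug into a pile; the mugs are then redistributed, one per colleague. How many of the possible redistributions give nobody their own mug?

Let Aᵢ be the assignments in which colleague i gets their own mug. We want the size of the complement of A₁∪…∪A_7.
By inclusion–exclusion this is Σ_{j=0}^{7} (−1)^j C(7,j)·(7−j)!.
Computing: 5040 − 5040 + 2520 − 840 + 210 − 42 + 7 − 1 = 1854.

1854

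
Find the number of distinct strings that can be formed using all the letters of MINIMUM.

The 7 letters of MINIMUM have repeats: I appearing twice and M appearing 3 times.
The number of distinct arrangements is 7!/(3!·2!) = 5040/12 = 420.

420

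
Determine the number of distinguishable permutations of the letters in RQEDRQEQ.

The 8 letters of RQEDRQEQ have repeats: E appearing twice, Q appearing 3 times, and R appearing twice.
The number of distinct arrangements is 8!/(3!·2!·2!) = 40320/24 = 1680.

1680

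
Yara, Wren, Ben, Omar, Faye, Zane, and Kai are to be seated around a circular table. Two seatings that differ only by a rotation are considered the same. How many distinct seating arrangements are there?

Seat Yara anywhere (absorbing the rotational symmetry), then permute the other 6: (6)! = 720.

720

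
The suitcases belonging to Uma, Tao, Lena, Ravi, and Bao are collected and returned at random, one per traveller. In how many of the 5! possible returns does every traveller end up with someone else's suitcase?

44

Count assignments avoiding every fixed point. For any j of the 5 travellers fixed to their own suitcase, the other 5−j can be arranged in (5−j)! ways.
By inclusion–exclusion this is Σ_{j=0}^{5} (−1)^j C(5,j)·(5−j)!.
Computing: 120 − 120 + 60 − 20 + 5 − 1 = 44.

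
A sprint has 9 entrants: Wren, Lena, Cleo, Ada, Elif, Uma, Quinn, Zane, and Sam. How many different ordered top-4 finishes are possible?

3024

There are 9 choices for 1st place, 8 for 2nd, and so on down to 6 for position 4.
That gives 9 × 8 × 7 × 6 = 3024.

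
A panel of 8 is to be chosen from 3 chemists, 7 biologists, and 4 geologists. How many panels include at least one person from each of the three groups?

With no constraint there are C(14,8) = 3003 possible selections.
Selections missing a whole group: no chemists → C(11,8) = 165; no biologists → C(7,8) = 0; no geologists → C(10,8) = 45.
Add back selections omitting two groups (i.e. drawn from a single group): C(3,8) + C(7,8) + C(4,8) = 0.
By inclusion–exclusion: 3003 − 210 + 0 = 2793.

2793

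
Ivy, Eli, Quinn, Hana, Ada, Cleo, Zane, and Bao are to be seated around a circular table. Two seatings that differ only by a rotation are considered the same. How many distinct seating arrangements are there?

Around a circle, 8 distinct people have 8!/8 = (7)! = 5040 rotationally distinct seatings.

5040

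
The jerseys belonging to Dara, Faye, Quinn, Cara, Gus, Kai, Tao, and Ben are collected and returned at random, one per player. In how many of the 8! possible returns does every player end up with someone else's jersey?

14833

Let Aᵢ be the assignments in which player i gets their old jersey. We want the size of the complement of A₁∪…∪A_8.
By inclusion–exclusion this is Σ_{j=0}^{8} (−1)^j C(8,j)·(8−j)!.
Computing: 40320 − 40320 + 20160 − 6720 + 1680 − 336 + 56 − 8 + 1 = 14833.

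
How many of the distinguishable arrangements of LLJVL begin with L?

12

Fix L in the first position and arrange the remaining 4 letters.
Those 4 letters have L appearing twice, giving (4)!/(2!) = 12.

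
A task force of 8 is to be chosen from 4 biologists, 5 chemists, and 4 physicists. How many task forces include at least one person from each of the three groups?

1268

With no constraint there are C(13,8) = 1287 possible selections.
Subtract selections that omit an entire group: no biologists → C(9,8) = 9; no chemists → C(8,8) = 1; no physicists → C(9,8) = 9.
Add back selections omitting two groups (i.e. drawn from a single group): C(4,8) + C(5,8) + C(4,8) = 0.
By inclusion–exclusion: 1287 − 19 + 0 = 1268.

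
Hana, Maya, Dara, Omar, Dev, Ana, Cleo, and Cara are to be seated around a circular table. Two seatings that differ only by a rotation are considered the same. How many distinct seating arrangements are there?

5040

Around a circle, 8 distinct people have 8!/8 = (7)! = 5040 rotationally distinct seatings.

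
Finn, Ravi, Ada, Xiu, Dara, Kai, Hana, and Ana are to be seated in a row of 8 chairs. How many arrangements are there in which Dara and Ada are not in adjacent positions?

30240

Of the 8! = 40320 arrangements, those with Dara and Ada adjacent number 2 × 7! = 10080 (treat the pair as a block with 2 internal orders).
Complementary counting: 40320 − 10080 = 30240.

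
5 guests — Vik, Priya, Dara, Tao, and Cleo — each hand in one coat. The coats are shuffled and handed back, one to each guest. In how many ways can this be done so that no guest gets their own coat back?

This is the derangement count D_5: permutations of 5 items with no fixed point.
By inclusion–exclusion this is Σ_{j=0}^{5} (−1)^j C(5,j)·(5−j)!.
Computing: 120 − 120 + 60 − 20 + 5 − 1 = 44.

44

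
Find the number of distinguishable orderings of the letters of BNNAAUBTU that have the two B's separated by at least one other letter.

17640

Total arrangements of BNNAAUBTU: 9!/(2!·2!·2!·2!) = 22680.
Arrangements with the B's together: treat BB as one letter, giving (8)!/(2!·2!·2!) = 5040.
Hence 22680 − 5040 = 17640.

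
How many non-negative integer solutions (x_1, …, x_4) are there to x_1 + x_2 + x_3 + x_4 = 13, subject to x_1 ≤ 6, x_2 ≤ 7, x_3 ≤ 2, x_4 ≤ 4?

60

Without the upper bounds there are C(16,3) = 560 ways to split 13 among 4 variables.
Subtract solutions that violate a single cap (substitute x_i' = x_i − (cap_i+1)): x_1 ≥ 7 gives C(9,3) = 84; x_2 ≥ 8 gives C(8,3) = 56; x_3 ≥ 3 gives C(13,3) = 286; x_4 ≥ 5 gives C(11,3) = 165. Together 591.
Add back pairs where two caps are both exceeded: 0 + 20 + 4 + 10 + 1 + 56 = 91.
By inclusion–exclusion the count is 560 − 591 + 91 = 60.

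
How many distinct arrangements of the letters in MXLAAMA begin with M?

With the first slot taken by M, it remains to arrange the other 6 letters (XLAAMA).
Those 6 letters have A appearing 3 times, giving (6)!/(3!) = 120.

120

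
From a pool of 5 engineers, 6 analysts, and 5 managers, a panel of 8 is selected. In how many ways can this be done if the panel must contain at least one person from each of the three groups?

Unrestricted: C(16,8) = 12870 ways to pick any 8 of the 16.
Selections missing a whole group: no engineers → C(11,8) = 165; no analysts → C(10,8) = 45; no managers → C(11,8) = 165.
Add back selections omitting two groups (i.e. drawn from a single group): C(5,8) + C(6,8) + C(5,8) = 0.
By inclusion–exclusion: 12870 − 375 + 0 = 12495.

12495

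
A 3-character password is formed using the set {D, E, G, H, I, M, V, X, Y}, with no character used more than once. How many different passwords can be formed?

This is a permutation of 3 out of 9: P(9,3) = 9!/6!.
That product is 9 × 8 × 7 = 504.

504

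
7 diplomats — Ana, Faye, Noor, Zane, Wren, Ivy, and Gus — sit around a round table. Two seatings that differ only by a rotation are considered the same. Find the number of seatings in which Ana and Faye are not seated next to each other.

Without the restriction there are (6)! = 720 seatings.
Those with Ana next to Faye: fuse the pair into one unit and seat 6 units around a circle — 2·(5)! = 240.
Subtracting, 720 − 240 = 480.

480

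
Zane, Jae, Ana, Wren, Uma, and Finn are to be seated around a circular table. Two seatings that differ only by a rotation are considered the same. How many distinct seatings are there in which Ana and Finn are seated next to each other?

Treat {Ana, Finn} as one unit (2 internal orders) and seat the resulting 5 units around the table: (4)! circular arrangements.
So 2 × (4)! = 2 × 24 = 48.

48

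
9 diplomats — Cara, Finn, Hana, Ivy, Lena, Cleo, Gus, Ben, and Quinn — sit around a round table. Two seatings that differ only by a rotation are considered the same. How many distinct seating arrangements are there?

Seat Cara anywhere (absorbing the rotational symmetry), then permute the other 8: (8)! = 40320.

40320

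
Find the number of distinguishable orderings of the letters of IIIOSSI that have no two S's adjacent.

Total arrangements of IIIOSSI: 7!/(4!·2!) = 105.
If the two S's are adjacent, glue them into one block, leaving 6 items to arrange: (6)!/(4!) = 30 ways.
Hence 105 − 30 = 75.

75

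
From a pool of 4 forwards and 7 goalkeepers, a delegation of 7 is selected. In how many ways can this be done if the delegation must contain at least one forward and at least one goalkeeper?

Unrestricted: C(11,7) = 330 ways to pick any 7 of the 11.
Selections missing a whole group: no forwards → C(7,7) = 1; no goalkeepers → C(4,7) = 0.
Both groups omitted at once is impossible, so 330 − 1 = 329.

329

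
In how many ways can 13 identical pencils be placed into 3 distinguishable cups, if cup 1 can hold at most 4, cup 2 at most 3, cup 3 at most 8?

Ignoring the caps, the number of non-negative solutions to x_1+…+x_3 = 13 is C(15,2) = 105.
Subtract solutions that violate a single cap (substitute x_i' = x_i − (cap_i+1)): x_1 ≥ 5 gives C(10,2) = 45; x_2 ≥ 4 gives C(11,2) = 55; x_3 ≥ 9 gives C(6,2) = 15. Together 115.
Add back pairs where two caps are both exceeded: 15 + 0 + 1 = 16.
By inclusion–exclusion the count is 105 − 115 + 16 = 6.

6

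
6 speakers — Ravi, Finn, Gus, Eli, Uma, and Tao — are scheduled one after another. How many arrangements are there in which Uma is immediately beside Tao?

240

Treat {Uma, Tao} as a single unit. There are 5 units to order, and the pair itself can be ordered 2 ways.
That gives 2 × 5! = 2 × 120 = 240.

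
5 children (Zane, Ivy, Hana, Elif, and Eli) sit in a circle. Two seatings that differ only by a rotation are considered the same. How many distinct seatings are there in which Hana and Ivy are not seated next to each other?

12

Without the restriction there are (4)! = 24 seatings.
Seatings with Hana beside Ivy: treat them as a block with 2 internal orders, giving 2 × (3)! = 12.
Subtracting, 24 − 12 = 12.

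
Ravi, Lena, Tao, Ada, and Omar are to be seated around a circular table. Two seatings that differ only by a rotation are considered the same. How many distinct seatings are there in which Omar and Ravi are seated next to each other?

12

Glue Omar and Ravi into a block (2 internal orders). Seating 4 units around a circle gives (3)! arrangements.
So 2 × (3)! = 2 × 6 = 12.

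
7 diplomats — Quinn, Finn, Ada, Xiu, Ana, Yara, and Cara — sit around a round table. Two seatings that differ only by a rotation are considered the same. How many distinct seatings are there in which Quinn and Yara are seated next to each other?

Treat {Quinn, Yara} as one unit (2 internal orders) and seat the resulting 6 units around the table: (5)! circular arrangements.
So 2 × (5)! = 2 × 120 = 240.

240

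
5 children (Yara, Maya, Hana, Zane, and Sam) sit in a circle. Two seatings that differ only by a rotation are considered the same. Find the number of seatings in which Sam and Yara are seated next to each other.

12

Treat {Sam, Yara} as one unit (2 internal orders) and seat the resulting 4 units around the table: (3)! circular arrangements.
So 2 × (3)! = 2 × 6 = 12.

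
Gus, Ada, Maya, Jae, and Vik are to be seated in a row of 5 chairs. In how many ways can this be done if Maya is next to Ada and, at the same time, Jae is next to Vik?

Treat {Maya,Ada} as one block (2 orders) and {Jae,Vik} as another (2 orders).
That leaves 3 units to arrange: 2 × 2 × 3! = 4 × 6 = 24.

24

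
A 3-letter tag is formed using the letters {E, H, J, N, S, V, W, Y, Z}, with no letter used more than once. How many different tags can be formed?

With no repetition, fill the 3 letters in order: 9 choices, then 8, down to 7.
That product is 9 × 8 × 7 = 504.

504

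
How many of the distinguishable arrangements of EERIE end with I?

With the last slot taken by I, it remains to arrange the other 4 letters (EERE).
Those 4 letters have E appearing 3 times, giving (4)!/(3!) = 4.

4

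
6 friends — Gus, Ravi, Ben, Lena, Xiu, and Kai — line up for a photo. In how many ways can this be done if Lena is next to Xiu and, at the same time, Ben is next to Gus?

Treat {Lena,Xiu} as one block (2 orders) and {Ben,Gus} as another (2 orders).
That leaves 4 units to arrange: 2 × 2 × 4! = 4 × 24 = 96.

96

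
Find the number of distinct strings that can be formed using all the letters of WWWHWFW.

42

The 7 letters of WWWHWFW have repeats: W appearing 5 times.
Dividing 7! = 5040 by 5! = 120 for the repeated letters gives 42.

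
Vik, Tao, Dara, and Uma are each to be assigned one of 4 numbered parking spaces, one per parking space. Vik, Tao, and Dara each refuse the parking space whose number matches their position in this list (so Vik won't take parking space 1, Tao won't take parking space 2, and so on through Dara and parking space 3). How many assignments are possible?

Let Aᵢ (for i ∈ {1, 2, 3}) be the placements that put person i in their forbidden parking space. Any j of these fix j positions, leaving (4−j)! ways to fill the rest, and there are C(3,j) ways to pick which j.
By inclusion–exclusion, the number of valid placements is Σ_{j=0}^{3} (−1)^j C(3,j)·(4−j)!.
Computing: 24 − 18 + 6 − 1 = 11.

11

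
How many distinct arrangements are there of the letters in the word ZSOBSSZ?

The 7 letters of ZSOBSSZ have repeats: S appearing 3 times and Z appearing twice.
Dividing 7! = 5040 by 3!·2! = 12 for the repeated letters gives 420.

420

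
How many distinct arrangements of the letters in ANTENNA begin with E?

Fix E in the first position and arrange the remaining 6 letters.
Those 6 letters have A appearing twice and N appearing 3 times, giving (6)!/(3!·2!) = 60.

60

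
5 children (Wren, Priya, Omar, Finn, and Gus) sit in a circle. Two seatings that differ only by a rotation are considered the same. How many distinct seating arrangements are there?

24

Seat Wren anywhere (absorbing the rotational symmetry), then permute the other 4: (4)! = 24.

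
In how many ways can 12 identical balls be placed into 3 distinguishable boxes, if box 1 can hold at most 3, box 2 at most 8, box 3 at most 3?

6

Without the upper bounds there are C(14,2) = 91 ways to split 12 among 3 boxes.
Subtract solutions that violate a single cap (substitute x_i' = x_i − (cap_i+1)): x_1 ≥ 4 gives C(10,2) = 45; x_2 ≥ 9 gives C(5,2) = 10; x_3 ≥ 4 gives C(10,2) = 45. Together 100.
Add back pairs where two caps are both exceeded: 0 + 15 + 0 = 15.
By inclusion–exclusion the count is 91 − 100 + 15 = 6.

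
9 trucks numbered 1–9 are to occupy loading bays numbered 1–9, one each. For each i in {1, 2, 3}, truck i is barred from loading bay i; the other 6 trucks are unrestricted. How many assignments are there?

256320

Let Aᵢ (for i ∈ {1, 2, 3}) be the placements that put truck i in its forbidden loading bay. Any j of these fix j positions, leaving (9−j)! ways to fill the rest, and there are C(3,j) ways to pick which j.
By inclusion–exclusion, the number of valid placements is Σ_{j=0}^{3} (−1)^j C(3,j)·(9−j)!.
Computing: 362880 − 120960 + 15120 − 720 = 256320.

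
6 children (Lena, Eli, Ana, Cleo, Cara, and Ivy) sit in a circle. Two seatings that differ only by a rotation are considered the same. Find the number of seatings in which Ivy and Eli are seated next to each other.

48

Glue Ivy and Eli into a block (2 internal orders). Seating 5 units around a circle gives (4)! arrangements.
So 2 × (4)! = 2 × 24 = 48.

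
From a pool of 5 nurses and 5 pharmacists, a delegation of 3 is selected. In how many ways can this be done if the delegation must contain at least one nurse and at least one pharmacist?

100

Total 3-person selections from all 10: C(10,3) = 120.
Selections missing a whole group: no nurses → C(5,3) = 10; no pharmacists → C(5,3) = 10.
Both groups omitted at once is impossible, so 120 − 20 = 100.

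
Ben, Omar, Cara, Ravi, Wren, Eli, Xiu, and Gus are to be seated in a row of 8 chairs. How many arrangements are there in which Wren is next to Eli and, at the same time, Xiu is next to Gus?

2880

Treat {Wren,Eli} as one block (2 orders) and {Xiu,Gus} as another (2 orders).
That leaves 6 units to arrange: 2 × 2 × 6! = 4 × 720 = 2880.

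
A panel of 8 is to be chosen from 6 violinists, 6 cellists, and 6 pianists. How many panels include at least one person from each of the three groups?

42273

With no constraint there are C(18,8) = 43758 possible selections.
Subtract selections that omit an entire group: no violinists → C(12,8) = 495; no cellists → C(12,8) = 495; no pianists → C(12,8) = 495.
Add back selections omitting two groups (i.e. drawn from a single group): C(6,8) + C(6,8) + C(6,8) = 0.
By inclusion–exclusion: 43758 − 1485 + 0 = 42273.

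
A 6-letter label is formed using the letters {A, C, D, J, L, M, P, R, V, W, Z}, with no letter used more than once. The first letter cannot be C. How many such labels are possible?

The first letter has 11−1 = 10 choices (anything except C).
The remaining 5 letters are filled from the other 10 symbols without repetition: 10 × 9 × 8 × 7 × 6 = 30240.
Total: 10 × 30240 = 302400.

302400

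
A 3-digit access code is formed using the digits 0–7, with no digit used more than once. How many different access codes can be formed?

Choose and order 3 of the 8 symbols: the first digit has 8 options, the next 7, then 6.
8 × 7 × 6 = 336.

336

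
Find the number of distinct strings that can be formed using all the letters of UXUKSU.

UXUKSU has 6 letters with U appearing 3 times.
Dividing 6! = 720 by 3! = 6 for the repeated letters gives 120.

120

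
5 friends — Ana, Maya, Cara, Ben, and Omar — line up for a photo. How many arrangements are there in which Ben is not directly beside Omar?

72

There are 5! = 120 arrangements in all. If Ben and Omar are adjacent, merging them into one block gives 2·(4)! = 48 arrangements.
Complementary counting: 120 − 48 = 72.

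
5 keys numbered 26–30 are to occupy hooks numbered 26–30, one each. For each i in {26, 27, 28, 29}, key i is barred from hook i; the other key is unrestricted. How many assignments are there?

Let Aᵢ (for 26 ≤ i ≤ 29) be the placements that put key i in its forbidden hook. Any j of these fix j positions, leaving (5−j)! ways to fill the rest, and there are C(4,j) ways to pick which j.
By inclusion–exclusion, the number of valid placements is Σ_{j=0}^{4} (−1)^j C(4,j)·(5−j)!.
Computing: 120 − 96 + 36 − 8 + 1 = 53.

53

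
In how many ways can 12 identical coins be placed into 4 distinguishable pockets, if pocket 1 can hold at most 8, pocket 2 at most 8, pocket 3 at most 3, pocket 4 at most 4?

150

Ignoring the caps, the number of non-negative solutions to x_1+…+x_4 = 12 is C(15,3) = 455.
Subtract solutions that violate a single cap (substitute x_i' = x_i − (cap_i+1)): x_1 ≥ 9 gives C(6,3) = 20; x_2 ≥ 9 gives C(6,3) = 20; x_3 ≥ 4 gives C(11,3) = 165; x_4 ≥ 5 gives C(10,3) = 120. Together 325.
Add back pairs where two caps are both exceeded: 0 + 0 + 0 + 0 + 0 + 20 = 20.
By inclusion–exclusion the count is 455 − 325 + 20 = 150.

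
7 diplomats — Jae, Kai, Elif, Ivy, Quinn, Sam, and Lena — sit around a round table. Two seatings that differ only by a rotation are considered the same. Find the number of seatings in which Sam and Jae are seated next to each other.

240

Glue Sam and Jae into a block (2 internal orders). Seating 6 units around a circle gives (5)! arrangements.
So 2 × (5)! = 2 × 120 = 240.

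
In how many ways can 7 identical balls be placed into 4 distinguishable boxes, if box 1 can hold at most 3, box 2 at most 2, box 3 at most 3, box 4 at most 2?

18

Ignoring the caps, the number of non-negative solutions to x_1+…+x_4 = 7 is C(10,3) = 120.
Subtract solutions that violate a single cap (substitute x_i' = x_i − (cap_i+1)): x_1 ≥ 4 gives C(6,3) = 20; x_2 ≥ 3 gives C(7,3) = 35; x_3 ≥ 4 gives C(6,3) = 20; x_4 ≥ 3 gives C(7,3) = 35. Together 110.
Add back pairs where two caps are both exceeded: 1 + 0 + 1 + 1 + 4 + 1 = 8.
By inclusion–exclusion the count is 120 − 110 + 8 = 18.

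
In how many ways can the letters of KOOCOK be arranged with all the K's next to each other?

Treat the 2 copies of K as a single block. The multiset to arrange is then {KK, C, O, O, O}, 5 items in all.
That gives (5)!/(3!) = 20 arrangements.

20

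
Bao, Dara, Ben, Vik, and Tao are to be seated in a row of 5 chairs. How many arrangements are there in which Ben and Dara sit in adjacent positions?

48

Glue Ben and Dara into one block (2 internal orders), leaving 4 units to arrange in a row.
That gives 2 × 4! = 2 × 24 = 48.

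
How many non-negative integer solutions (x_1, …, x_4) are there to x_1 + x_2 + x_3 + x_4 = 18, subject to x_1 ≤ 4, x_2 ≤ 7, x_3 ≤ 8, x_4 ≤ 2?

Ignoring the caps, the number of non-negative solutions to x_1+…+x_4 = 18 is C(21,3) = 1330.
Subtract solutions that violate a single cap (substitute x_i' = x_i − (cap_i+1)): x_1 ≥ 5 gives C(16,3) = 560; x_2 ≥ 8 gives C(13,3) = 286; x_3 ≥ 9 gives C(12,3) = 220; x_4 ≥ 3 gives C(18,3) = 816. Together 1882.
Add back pairs where two caps are both exceeded: 56 + 35 + 286 + 4 + 120 + 84 = 585.
Subtract triples: 0 + 10 + 4 + 0 = 14.
By inclusion–exclusion the count is 1330 − 1882 + 585 − 14 = 19.

19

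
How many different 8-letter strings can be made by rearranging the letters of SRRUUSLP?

5040

The 8 letters of SRRUUSLP have repeats: R appearing twice, S appearing twice, and U appearing twice.
So there are 8! / (2!·2!·2!) = 5040 distinguishable arrangements.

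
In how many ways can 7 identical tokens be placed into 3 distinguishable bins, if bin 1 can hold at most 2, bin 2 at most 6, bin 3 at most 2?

8

By stars and bars, unrestricted non-negative solutions to x_1+…+x_3 = 7 number C(7+2,2) = 36.
Subtract solutions that violate a single cap (substitute x_i' = x_i − (cap_i+1)): x_1 ≥ 3 gives C(6,2) = 15; x_2 ≥ 7 gives C(2,2) = 1; x_3 ≥ 3 gives C(6,2) = 15. Together 31.
Add back pairs where two caps are both exceeded: 0 + 3 + 0 = 3.
By inclusion–exclusion the count is 36 − 31 + 3 = 8.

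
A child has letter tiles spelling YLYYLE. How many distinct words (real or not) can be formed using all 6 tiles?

60

YLYYLE has 6 letters with L appearing twice and Y appearing 3 times.
The number of distinct arrangements is 6!/(3!·2!) = 720/12 = 60.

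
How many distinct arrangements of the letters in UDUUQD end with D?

With the last slot taken by D, it remains to arrange the other 5 letters (UUUQD).
Those 5 letters have U appearing 3 times, giving (5)!/(3!) = 20.

20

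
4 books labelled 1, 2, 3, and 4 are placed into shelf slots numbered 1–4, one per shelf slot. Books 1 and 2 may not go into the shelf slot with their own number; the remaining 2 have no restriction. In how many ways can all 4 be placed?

14

Let Aᵢ (for i ∈ {1, 2}) be the placements that put book i in its forbidden shelf slot. Any j of these fix j positions, leaving (4−j)! ways to fill the rest, and there are C(2,j) ways to pick which j.
By inclusion–exclusion, the number of valid placements is Σ_{j=0}^{2} (−1)^j C(2,j)·(4−j)!.
Computing: 24 − 12 + 2 = 14.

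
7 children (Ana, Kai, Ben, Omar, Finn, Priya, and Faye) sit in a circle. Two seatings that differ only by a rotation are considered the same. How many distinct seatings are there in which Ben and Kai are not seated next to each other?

480

Without the restriction there are (6)! = 720 seatings.
Seatings with Ben beside Kai: treat them as a block with 2 internal orders, giving 2 × (5)! = 240.
Subtracting, 720 − 240 = 480.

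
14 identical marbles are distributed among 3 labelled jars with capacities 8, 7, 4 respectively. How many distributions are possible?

20

Without the upper bounds there are C(16,2) = 120 ways to split 14 among 3 jars.
Subtract solutions that violate a single cap (substitute x_i' = x_i − (cap_i+1)): x_1 ≥ 9 gives C(7,2) = 21; x_2 ≥ 8 gives C(8,2) = 28; x_3 ≥ 5 gives C(11,2) = 55. Together 104.
Add back pairs where two caps are both exceeded: 0 + 1 + 3 = 4.
By inclusion–exclusion the count is 120 − 104 + 4 = 20.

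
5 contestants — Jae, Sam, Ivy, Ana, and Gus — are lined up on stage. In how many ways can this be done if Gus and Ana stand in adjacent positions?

Treat {Gus, Ana} as a single unit. There are 4 units to order, and the pair itself can be ordered 2 ways.
So the count is 2·(4)! = 48.

48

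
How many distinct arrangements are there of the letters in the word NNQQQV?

NNQQQV has 6 letters with N appearing twice and Q appearing 3 times.
So there are 6! / (3!·2!) = 60 distinguishable arrangements.

60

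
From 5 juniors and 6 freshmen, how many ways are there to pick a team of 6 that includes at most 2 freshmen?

81

Split by how many freshmen are chosen (0 through 2).
Sum: C(6,0)·C(5,6) + C(6,1)·C(5,5) + C(6,2)·C(5,4) = 0 + 6 + 75 = 81.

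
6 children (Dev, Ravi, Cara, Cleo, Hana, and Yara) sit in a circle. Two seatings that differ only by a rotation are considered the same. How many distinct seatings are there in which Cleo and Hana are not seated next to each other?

All circular seatings of 6 people number (5)! = 120.
Seatings with Cleo beside Hana: treat them as a block with 2 internal orders, giving 2 × (4)! = 48.
Subtracting, 120 − 48 = 72.

72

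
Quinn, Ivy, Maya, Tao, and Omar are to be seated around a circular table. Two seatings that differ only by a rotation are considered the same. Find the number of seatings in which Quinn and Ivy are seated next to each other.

12

Glue Quinn and Ivy into a block (2 internal orders). Seating 4 units around a circle gives (3)! arrangements.
So 2 × (3)! = 2 × 6 = 12.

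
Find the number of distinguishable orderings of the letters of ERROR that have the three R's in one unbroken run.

Treat the 3 copies of R as a single block. The multiset to arrange is then {RRR, E, O}, 3 items in all.
All 3 items are distinct, so there are (3)! = 6 arrangements.

6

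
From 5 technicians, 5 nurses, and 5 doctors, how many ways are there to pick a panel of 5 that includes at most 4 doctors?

Split by how many doctors are chosen (0 through 4).
Sum: C(5,0)·C(10,5) + C(5,1)·C(10,4) + C(5,2)·C(10,3) + C(5,3)·C(10,2) + C(5,4)·C(10,1) = 252 + 1050 + 1200 + 450 + 50 = 3002.

3002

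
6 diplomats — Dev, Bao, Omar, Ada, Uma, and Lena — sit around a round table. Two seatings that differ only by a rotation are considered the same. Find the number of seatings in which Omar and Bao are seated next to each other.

48

Treat {Omar, Bao} as one unit (2 internal orders) and seat the resulting 5 units around the table: (4)! circular arrangements.
So 2 × (4)! = 2 × 24 = 48.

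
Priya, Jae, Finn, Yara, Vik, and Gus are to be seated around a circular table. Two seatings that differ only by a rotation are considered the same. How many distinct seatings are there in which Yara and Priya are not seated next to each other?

72

All circular seatings of 6 people number (5)! = 120.
Seatings with Yara beside Priya: treat them as a block with 2 internal orders, giving 2 × (4)! = 48.
Subtracting, 120 − 48 = 72.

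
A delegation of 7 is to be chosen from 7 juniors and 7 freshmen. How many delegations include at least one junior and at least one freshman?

3430

With no constraint there are C(14,7) = 3432 possible selections.
Selections missing a whole group: no juniors → C(7,7) = 1; no freshmen → C(7,7) = 1.
Both groups omitted at once is impossible, so 3432 − 2 = 3430.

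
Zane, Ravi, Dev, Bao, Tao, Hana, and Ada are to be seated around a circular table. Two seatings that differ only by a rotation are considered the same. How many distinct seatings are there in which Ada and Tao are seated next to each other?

240

Glue Ada and Tao into a block (2 internal orders). Seating 6 units around a circle gives (5)! arrangements.
So 2 × (5)! = 2 × 120 = 240.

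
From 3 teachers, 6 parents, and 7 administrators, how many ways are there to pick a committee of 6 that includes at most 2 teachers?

Split by how many teachers are chosen (0 through 2).
Sum: C(3,0)·C(13,6) + C(3,1)·C(13,5) + C(3,2)·C(13,4) = 1716 + 3861 + 2145 = 7722.

7722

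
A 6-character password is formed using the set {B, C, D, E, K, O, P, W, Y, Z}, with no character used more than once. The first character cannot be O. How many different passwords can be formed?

136080

The first character has 10−1 = 9 choices (anything except O).
The remaining 5 characters are filled from the other 9 symbols without repetition: 9 × 8 × 7 × 6 × 5 = 15120.
Total: 9 × 15120 = 136080.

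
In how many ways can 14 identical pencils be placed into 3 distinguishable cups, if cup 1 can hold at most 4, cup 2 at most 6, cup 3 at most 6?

Ignoring the caps, the number of non-negative solutions to x_1+…+x_3 = 14 is C(16,2) = 120.
Subtract solutions that violate a single cap (substitute x_i' = x_i − (cap_i+1)): x_1 ≥ 5 gives C(11,2) = 55; x_2 ≥ 7 gives C(9,2) = 36; x_3 ≥ 7 gives C(9,2) = 36. Together 127.
Add back pairs where two caps are both exceeded: 6 + 6 + 1 = 13.
By inclusion–exclusion the count is 120 − 127 + 13 = 6.

6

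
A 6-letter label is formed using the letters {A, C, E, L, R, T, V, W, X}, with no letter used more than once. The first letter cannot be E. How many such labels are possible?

53760

The first letter has 9−1 = 8 choices (anything except E).
The remaining 5 letters are filled from the other 8 symbols without repetition: 8 × 7 × 6 × 5 × 4 = 6720.
Total: 8 × 6720 = 53760.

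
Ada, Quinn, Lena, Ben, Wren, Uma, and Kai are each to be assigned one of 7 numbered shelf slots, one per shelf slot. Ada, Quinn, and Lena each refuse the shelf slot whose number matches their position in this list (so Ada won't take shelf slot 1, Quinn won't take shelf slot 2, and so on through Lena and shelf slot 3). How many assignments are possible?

Let Aᵢ (for i ∈ {1, 2, 3}) be the placements that put person i in their forbidden shelf slot. Any j of these fix j positions, leaving (7−j)! ways to fill the rest, and there are C(3,j) ways to pick which j.
By inclusion–exclusion, the number of valid placements is Σ_{j=0}^{3} (−1)^j C(3,j)·(7−j)!.
Computing: 5040 − 2160 + 360 − 24 = 3216.

3216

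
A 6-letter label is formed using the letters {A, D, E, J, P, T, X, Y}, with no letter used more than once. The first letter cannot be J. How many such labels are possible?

17640

The first letter has 8−1 = 7 choices (anything except J).
The remaining 5 letters are filled from the other 7 symbols without repetition: 7 × 6 × 5 × 4 × 3 = 2520.
Total: 7 × 2520 = 17640.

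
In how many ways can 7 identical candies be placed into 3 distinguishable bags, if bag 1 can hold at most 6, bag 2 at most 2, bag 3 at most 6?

19

By stars and bars, unrestricted non-negative solutions to x_1+…+x_3 = 7 number C(7+2,2) = 36.
Subtract solutions that violate a single cap (substitute x_i' = x_i − (cap_i+1)): x_1 ≥ 7 gives C(2,2) = 1; x_2 ≥ 3 gives C(6,2) = 15; x_3 ≥ 7 gives C(2,2) = 1. Together 17.
No two caps can be exceeded simultaneously, so the pair terms are all 0.
By inclusion–exclusion the count is 36 − 17 + 0 = 19.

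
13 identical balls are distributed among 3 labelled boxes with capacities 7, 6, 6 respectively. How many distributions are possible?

Without the upper bounds there are C(15,2) = 105 ways to split 13 among 3 boxes.
Subtract solutions that violate a single cap (substitute x_i' = x_i − (cap_i+1)): x_1 ≥ 8 gives C(7,2) = 21; x_2 ≥ 7 gives C(8,2) = 28; x_3 ≥ 7 gives C(8,2) = 28. Together 77.
No two caps can be exceeded simultaneously, so the pair terms are all 0.
By inclusion–exclusion the count is 105 − 77 + 0 = 28.

28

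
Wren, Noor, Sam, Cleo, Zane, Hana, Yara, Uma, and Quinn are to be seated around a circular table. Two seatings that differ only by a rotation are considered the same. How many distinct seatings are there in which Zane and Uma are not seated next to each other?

30240

All circular seatings of 9 people number (8)! = 40320.
Seatings with Zane beside Uma: treat them as a block with 2 internal orders, giving 2 × (7)! = 10080.
Subtracting, 40320 − 10080 = 30240.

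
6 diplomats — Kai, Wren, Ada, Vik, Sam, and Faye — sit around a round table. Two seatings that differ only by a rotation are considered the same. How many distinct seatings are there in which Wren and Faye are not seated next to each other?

72

All circular seatings of 6 people number (5)! = 120.
Those with Wren next to Faye: fuse the pair into one unit and seat 5 units around a circle — 2·(4)! = 48.
Subtracting, 120 − 48 = 72.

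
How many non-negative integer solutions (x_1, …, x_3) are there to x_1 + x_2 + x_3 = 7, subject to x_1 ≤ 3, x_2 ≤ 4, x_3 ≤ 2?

Ignoring the caps, the number of non-negative solutions to x_1+…+x_3 = 7 is C(9,2) = 36.
Subtract solutions that violate a single cap (substitute x_i' = x_i − (cap_i+1)): x_1 ≥ 4 gives C(5,2) = 10; x_2 ≥ 5 gives C(4,2) = 6; x_3 ≥ 3 gives C(6,2) = 15. Together 31.
Add back pairs where two caps are both exceeded: 0 + 1 + 0 = 1.
By inclusion–exclusion the count is 36 − 31 + 1 = 6.

6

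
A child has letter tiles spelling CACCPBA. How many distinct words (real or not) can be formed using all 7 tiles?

420

Letter multiplicities in CACCPBA: A×2, B×1, C×3, P×1.
The number of distinct arrangements is 7!/(3!·2!) = 5040/12 = 420.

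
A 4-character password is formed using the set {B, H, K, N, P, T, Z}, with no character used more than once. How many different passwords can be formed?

840

This is a permutation of 4 out of 7: P(7,4) = 7!/3!.
7 × 6 × 5 × 4 = 840.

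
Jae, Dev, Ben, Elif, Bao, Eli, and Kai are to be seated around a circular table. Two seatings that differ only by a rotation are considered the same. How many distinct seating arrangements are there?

Around a circle, 7 distinct people have 7!/7 = (6)! = 720 rotationally distinct seatings.

720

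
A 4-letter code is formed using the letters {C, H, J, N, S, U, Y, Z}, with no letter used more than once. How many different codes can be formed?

1680

With no repetition, fill the 4 letters in order: 8 choices, then 7, down to 5.
That product is 8 × 7 × 6 × 5 = 1680.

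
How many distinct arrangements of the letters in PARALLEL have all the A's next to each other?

840

Treat the 2 copies of A as a single block. The multiset to arrange is then {AA, E, L, L, L, P, R}, 7 items in all.
That gives (7)!/(3!) = 840 arrangements.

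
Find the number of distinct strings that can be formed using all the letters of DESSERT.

DESSERT has 7 letters with E appearing twice and S appearing twice.
So there are 7! / (2!·2!) = 1260 distinguishable arrangements.

1260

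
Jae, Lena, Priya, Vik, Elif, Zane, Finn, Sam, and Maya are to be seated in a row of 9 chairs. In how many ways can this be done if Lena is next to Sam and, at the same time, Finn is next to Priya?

20160

Treat {Lena,Sam} as one block (2 orders) and {Finn,Priya} as another (2 orders).
That leaves 7 units to arrange: 2 × 2 × 7! = 4 × 5040 = 20160.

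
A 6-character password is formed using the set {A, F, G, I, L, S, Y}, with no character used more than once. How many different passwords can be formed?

This is a permutation of 6 out of 7: P(7,6) = 7!/1!.
7 × 6 × 5 × 4 × 3 × 2 = 5040.

5040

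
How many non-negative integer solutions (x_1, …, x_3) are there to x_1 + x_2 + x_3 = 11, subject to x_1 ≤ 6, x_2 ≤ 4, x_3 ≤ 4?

By stars and bars, unrestricted non-negative solutions to x_1+…+x_3 = 11 number C(11+2,2) = 78.
Subtract solutions that violate a single cap (substitute x_i' = x_i − (cap_i+1)): x_1 ≥ 7 gives C(6,2) = 15; x_2 ≥ 5 gives C(8,2) = 28; x_3 ≥ 5 gives C(8,2) = 28. Together 71.
Add back pairs where two caps are both exceeded: 0 + 0 + 3 = 3.
By inclusion–exclusion the count is 78 − 71 + 3 = 10.

10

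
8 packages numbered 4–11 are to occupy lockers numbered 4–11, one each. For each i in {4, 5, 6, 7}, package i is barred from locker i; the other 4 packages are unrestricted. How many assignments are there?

24024

Let Aᵢ (for 4 ≤ i ≤ 7) be the placements that put package i in its forbidden locker. Any j of these fix j positions, leaving (8−j)! ways to fill the rest, and there are C(4,j) ways to pick which j.
By inclusion–exclusion, the number of valid placements is Σ_{j=0}^{4} (−1)^j C(4,j)·(8−j)!.
Computing: 40320 − 20160 + 4320 − 480 + 24 = 24024.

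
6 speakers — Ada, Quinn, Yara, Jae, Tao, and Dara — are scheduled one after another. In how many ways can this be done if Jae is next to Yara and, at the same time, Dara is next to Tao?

96

Treat {Jae,Yara} as one block (2 orders) and {Dara,Tao} as another (2 orders).
That leaves 4 units to arrange: 2 × 2 × 4! = 4 × 24 = 96.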